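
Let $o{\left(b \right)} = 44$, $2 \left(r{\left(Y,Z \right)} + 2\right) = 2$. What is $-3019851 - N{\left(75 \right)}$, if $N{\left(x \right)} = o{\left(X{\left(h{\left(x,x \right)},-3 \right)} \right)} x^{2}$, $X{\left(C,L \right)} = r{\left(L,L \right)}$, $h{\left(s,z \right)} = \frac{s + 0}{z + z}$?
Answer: $-3267351$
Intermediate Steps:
$r{\left(Y,Z \right)} = -1$ ($r{\left(Y,Z \right)} = -2 + \frac{1}{2} \cdot 2 = -2 + 1 = -1$)
$h{\left(s,z \right)} = \frac{s}{2 z}$
$X{\left(C,L \right)} = -1$
$N{\left(x \right)} = 44 x^{2}$
$-3019851 - N{\left(75 \right)} = -3019851 - 44 \cdot 75^{2} = -3019851 - 44 \cdot 5625 = -3019851 - 247500 = -3267351$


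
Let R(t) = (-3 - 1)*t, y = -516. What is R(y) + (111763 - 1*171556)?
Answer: -57729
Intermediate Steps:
R(t) = -4*t
R(y) + (111763 - 1*171556) = -4*(-516) + (111763 - 1*171556) = 2064 + (111763 - 171556) = 2064 - 59793 = -57729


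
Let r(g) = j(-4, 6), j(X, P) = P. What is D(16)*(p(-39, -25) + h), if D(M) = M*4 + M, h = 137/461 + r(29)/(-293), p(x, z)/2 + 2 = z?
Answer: -580525360/135073 ≈ -4297.9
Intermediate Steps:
p(x, z) = -4 + 2*z
r(g) = 6
h = 37375/135073 (h = 137/461 + 6/(-293) = 137*(1/461) + 6*(-1/293) = 137/461 - 6/293 = 37375/135073 ≈ 0.27670)
D(M) = 5*M (D(M) = 4*M + M = 5*M)
D(16)*(p(-39, -25) + h) = (5*16)*((-4 + 2*(-25)) + 37375/135073) = 80*((-4 - 50) + 37375/135073) = 80*(-54 + 37375/135073) = 80*(-7256567/135073) = -580525360/135073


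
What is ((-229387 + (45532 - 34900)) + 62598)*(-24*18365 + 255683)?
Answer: 28901069089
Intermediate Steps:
((-229387 + (45532 - 34900)) + 62598)*(-24*18365 + 255683) = ((-229387 + 10632) + 62598)*(-440760 + 255683) = (-218755 + 62598)*(-185077) = -156157*(-185077) = 28901069089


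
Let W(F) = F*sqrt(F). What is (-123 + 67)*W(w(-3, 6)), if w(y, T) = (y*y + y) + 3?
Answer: -1512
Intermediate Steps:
w(y, T) = 3 + y + y**2 (w(y, T) = (y**2 + y) + 3 = (y + y**2) + 3 = 3 + y + y**2)
W(F) = F**(3/2)
(-123 + 67)*W(w(-3, 6)) = (-123 + 67)*(3 - 3 + (-3)**2)**(3/2) = -56*(3 - 3 + 9)**(3/2) = -56*9**(3/2) = -56*27 = -1512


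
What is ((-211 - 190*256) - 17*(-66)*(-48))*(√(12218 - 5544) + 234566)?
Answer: -24091570162 - 102707*√6674 ≈ -2.4100e+10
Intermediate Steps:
((-211 - 190*256) - 17*(-66)*(-48))*(√(12218 - 5544) + 234566) = ((-211 - 48640) + 1122*(-48))*(√6674 + 234566) = (-48851 - 53856)*(234566 + √6674) = -102707*(234566 + √6674) = -24091570162 - 102707*√6674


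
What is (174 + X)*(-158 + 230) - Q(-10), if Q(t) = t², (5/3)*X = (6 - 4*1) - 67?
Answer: 9620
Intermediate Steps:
X = -39 (X = 3*((6 - 4*1) - 67)/5 = 3*((6 - 4) - 67)/5 = 3*(2 - 67)/5 = (⅗)*(-65) = -39)
(174 + X)*(-158 + 230) - Q(-10) = (174 - 39)*(-158 + 230) - 1*(-10)² = 135*72 - 1*100 = 9720 - 100 = 9620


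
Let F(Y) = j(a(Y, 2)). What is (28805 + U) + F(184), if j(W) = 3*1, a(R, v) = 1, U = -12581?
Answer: 16227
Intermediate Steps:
j(W) = 3
F(Y) = 3
(28805 + U) + F(184) = (28805 - 12581) + 3 = 16224 + 3 = 16227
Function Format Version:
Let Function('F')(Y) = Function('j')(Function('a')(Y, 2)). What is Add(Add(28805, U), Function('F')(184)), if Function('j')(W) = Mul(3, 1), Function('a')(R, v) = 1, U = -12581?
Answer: 16227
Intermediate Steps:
Function('j')(W) = 3
Function('F')(Y) = 3
Add(Add(28805, U), Function('F')(184)) = Add(Add(28805, -12581), 3) = Add(16224, 3) = 16227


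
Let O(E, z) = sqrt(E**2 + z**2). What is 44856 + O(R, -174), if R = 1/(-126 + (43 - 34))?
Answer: 44856 + sqrt(414448165)/117 ≈ 45030.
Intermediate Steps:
R = -1/117 (R = 1/(-126 + 9) = 1/(-117) = -1/117 ≈ -0.0085470)
44856 + O(R, -174) = 44856 + sqrt((-1/117)**2 + (-174)**2) = 44856 + sqrt(1/13689 + 30276) = 44856 + sqrt(414448165/13689) = 44856 + sqrt(414448165)/117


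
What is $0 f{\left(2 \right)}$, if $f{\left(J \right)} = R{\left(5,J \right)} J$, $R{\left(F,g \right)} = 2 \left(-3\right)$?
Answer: $0$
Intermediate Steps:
$R{\left(F,g \right)} = -6$
$f{\left(J \right)} = - 6 J$
$0 f{\left(2 \right)} = 0 \left(\left(-6\right) 2\right) = 0 \left(-12\right) = 0$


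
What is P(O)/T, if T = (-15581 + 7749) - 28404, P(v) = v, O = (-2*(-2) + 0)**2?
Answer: -4/9059 ≈ -0.00044155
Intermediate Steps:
O = 16 (O = (4 + 0)**2 = 4**2 = 16)
T = -36236 (T = -7832 - 28404 = -36236)
P(O)/T = 16/(-36236) = 16*(-1/36236) = -4/9059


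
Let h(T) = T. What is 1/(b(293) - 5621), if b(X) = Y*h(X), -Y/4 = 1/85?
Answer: -85/478957 ≈ -0.00017747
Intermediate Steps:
Y = -4/85 ≈ -0.047059
b(X) = -4*X/85
1/(b(293) - 5621) = 1/(-4/85*293 - 5621) = 1/(-1172/85 - 5621) = 1/(-478957/85) = -85/478957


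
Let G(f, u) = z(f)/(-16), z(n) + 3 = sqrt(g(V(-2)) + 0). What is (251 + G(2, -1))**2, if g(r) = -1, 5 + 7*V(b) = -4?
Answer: (4019 - I)**2/256 ≈ 63095.0 - 31.398*I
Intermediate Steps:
V(b) = -9/7 (V(b) = -5/7 + (1/7)*(-4) = -5/7 - 4/7 = -9/7)
z(n) = -3 + I (z(n) = -3 + sqrt(-1 + 0) = -3 + sqrt(-1) = -3 + I)
G(f, u) = 3/16 - I/16 (G(f, u) = (-3 + I)/(-16) = (-3 + I)*(-1/16) = 3/16 - I/16)
(251 + G(2, -1))**2 = (251 + (3/16 - I/16))**2 = (4019/16 - I/16)**2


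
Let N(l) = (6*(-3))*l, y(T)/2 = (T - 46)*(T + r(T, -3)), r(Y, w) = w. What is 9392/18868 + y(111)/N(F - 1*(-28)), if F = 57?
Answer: -695936/80189 ≈ -8.6787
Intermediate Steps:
y(T) = 2*(-46 + T)*(-3 + T) (y(T) = 2*((T - 46)*(T - 3)) = 2*((-46 + T)*(-3 + T)) = 2*(-46 + T)*(-3 + T))
N(l) = -18*l
9392/18868 + y(111)/N(F - 1*(-28)) = 9392/18868 + (276 - 98*111 + 2*111**2)/((-18*(57 - 1*(-28)))) = 9392*(1/18868) + (276 - 10878 + 2*12321)/((-18*(57 + 28))) = 2348/4717 + (276 - 10878 + 24642)/((-18*85)) = 2348/4717 + 14040/(-1530) = 2348/4717 + 14040*(-1/1530) = 2348/4717 - 156/17 = -695936/80189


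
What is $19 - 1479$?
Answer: $-1460$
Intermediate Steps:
$19 - 1479 = -1460$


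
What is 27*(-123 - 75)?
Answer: -5346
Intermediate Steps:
27*(-123 - 75) = 27*(-198) = -5346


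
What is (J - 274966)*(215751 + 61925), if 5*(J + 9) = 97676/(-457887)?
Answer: -174807451184954476/2289435 ≈ -7.6354e+10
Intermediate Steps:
J = -20702591/2289435 (J = -9 + (97676/(-457887))/5 = -9 + (97676*(-1/457887))/5 = -9 + (⅕)*(-97676/457887) = -9 - 97676/2289435 = -20702591/2289435 ≈ -9.0427)
(J - 274966)*(215751 + 61925) = (-20702591/2289435 - 274966)*(215751 + 61925) = -629537486801/2289435*277676 = -174807451184954476/2289435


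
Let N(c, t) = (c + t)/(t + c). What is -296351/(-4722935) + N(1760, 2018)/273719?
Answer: 81121622304/1292757045265 ≈ 0.062751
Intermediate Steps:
N(c, t) = 1 (N(c, t) = (c + t)/(c + t) = 1)
-296351/(-4722935) + N(1760, 2018)/273719 = -296351/(-4722935) + 1/273719 = -296351*(-1/4722935) + 1*(1/273719) = 296351/4722935 + 1/273719 = 81121622304/1292757045265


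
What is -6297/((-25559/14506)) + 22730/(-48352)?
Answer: 2208048883597/617914384 ≈ 3573.4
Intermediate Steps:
-6297/((-25559/14506)) + 22730/(-48352) = -6297/((-25559*1/14506)) + 22730*(-1/48352) = -6297/(-25559/14506) - 11365/24176 = -6297*(-14506/25559) - 11365/24176 = 91344282/25559 - 11365/24176 = 2208048883597/617914384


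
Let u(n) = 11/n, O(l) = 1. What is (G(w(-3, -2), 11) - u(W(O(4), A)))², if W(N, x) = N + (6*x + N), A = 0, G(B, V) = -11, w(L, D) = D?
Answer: 1089/4 ≈ 272.25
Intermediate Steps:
W(N, x) = 2*N + 6*x (W(N, x) = N + (N + 6*x) = 2*N + 6*x)
(G(w(-3, -2), 11) - u(W(O(4), A)))² = (-11 - 11/(2*1 + 6*0))² = (-11 - 11/(2 + 0))² = (-11 - 11/2)² = (-33/2)² = 1089/4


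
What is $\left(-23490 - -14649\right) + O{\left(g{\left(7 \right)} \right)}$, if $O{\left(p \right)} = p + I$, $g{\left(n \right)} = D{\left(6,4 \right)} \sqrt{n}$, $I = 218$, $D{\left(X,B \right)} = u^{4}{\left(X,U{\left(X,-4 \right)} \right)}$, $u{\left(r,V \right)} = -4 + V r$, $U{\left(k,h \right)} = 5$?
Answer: $-8623 + 456976 \sqrt{7} \approx 1.2004 \cdot 10^{6}$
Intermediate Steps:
$D{\left(X,B \right)} = \left(-4 + 5 X\right)^{4}$
$g{\left(n \right)} = 456976 \sqrt{n}$ ($g{\left(n \right)} = \left(-4 + 5 \cdot 6\right)^{4} \sqrt{n} = \left(-4 + 30\right)^{4} \sqrt{n} = 26^{4} \sqrt{n} = 456976 \sqrt{n}$)
$O{\left(p \right)} = 218 + p$ ($O{\left(p \right)} = p + 218 = 218 + p$)
$\left(-23490 - -14649\right) + O{\left(g{\left(7 \right)} \right)} = \left(-23490 - -14649\right) + \left(218 + 456976 \sqrt{7}\right) = \left(-23490 + 14649\right) + \left(218 + 456976 \sqrt{7}\right) = -8841 + \left(218 + 456976 \sqrt{7}\right) = -8623 + 456976 \sqrt{7}$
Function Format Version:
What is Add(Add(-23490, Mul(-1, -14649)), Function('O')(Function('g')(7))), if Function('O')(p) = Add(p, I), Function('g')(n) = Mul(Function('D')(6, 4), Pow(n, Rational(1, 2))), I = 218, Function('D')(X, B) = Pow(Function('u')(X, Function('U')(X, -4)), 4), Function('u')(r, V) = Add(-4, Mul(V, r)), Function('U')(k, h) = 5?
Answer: Add(-8623, Mul(456976, Pow(7, Rational(1, 2)))) ≈ 1.2004e+6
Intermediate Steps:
Function('D')(X, B) = Pow(Add(-4, Mul(5, X)), 4)
Function('g')(n) = Mul(456976, Pow(n, Rational(1, 2))) (Function('g')(n) = Mul(Pow(Add(-4, Mul(5, 6)), 4), Pow(n, Rational(1, 2))) = Mul(Pow(Add(-4, 30), 4), Pow(n, Rational(1, 2))) = Mul(Pow(26, 4), Pow(n, Rational(1, 2))) = Mul(456976, Pow(n, Rational(1, 2))))
Function('O')(p) = Add(218, p) (Function('O')(p) = Add(p, 218) = Add(218, p))
Add(Add(-23490, Mul(-1, -14649)), Function('O')(Function('g')(7))) = Add(Add(-23490, Mul(-1, -14649)), Add(218, Mul(456976, Pow(7, Rational(1, 2))))) = Add(Add(-23490, 14649), Add(218, Mul(456976, Pow(7, Rational(1, 2))))) = Add(-8841, Add(218, Mul(456976, Pow(7, Rational(1, 2))))) = Add(-8623, Mul(456976, Pow(7, Rational(1, 2))))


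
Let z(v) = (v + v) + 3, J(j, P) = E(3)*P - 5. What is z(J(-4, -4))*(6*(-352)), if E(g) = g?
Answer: 65472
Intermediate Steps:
J(j, P) = -5 + 3*P (J(j, P) = 3*P - 5 = -5 + 3*P)
z(v) = 3 + 2*v (z(v) = 2*v + 3 = 3 + 2*v)
z(J(-4, -4))*(6*(-352)) = (3 + 2*(-5 + 3*(-4)))*(6*(-352)) = (3 + 2*(-5 - 12))*(-2112) = (3 + 2*(-17))*(-2112) = (3 - 34)*(-2112) = -31*(-2112) = 65472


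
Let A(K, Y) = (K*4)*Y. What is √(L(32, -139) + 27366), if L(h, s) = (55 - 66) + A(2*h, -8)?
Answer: √25307 ≈ 159.08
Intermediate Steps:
A(K, Y) = 4*K*Y (A(K, Y) = (4*K)*Y = 4*K*Y)
L(h, s) = -11 - 64*h (L(h, s) = (55 - 66) + 4*(2*h)*(-8) = -11 - 64*h)
√(L(32, -139) + 27366) = √((-11 - 64*32) + 27366) = √((-11 - 2048) + 27366) = √(-2059 + 27366) = √25307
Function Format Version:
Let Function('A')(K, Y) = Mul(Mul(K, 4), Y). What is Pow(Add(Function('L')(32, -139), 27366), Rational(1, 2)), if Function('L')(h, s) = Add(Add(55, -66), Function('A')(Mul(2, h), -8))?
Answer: Pow(25307, Rational(1, 2)) ≈ 159.08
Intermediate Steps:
Function('A')(K, Y) = Mul(4, K, Y) (Function('A')(K, Y) = Mul(Mul(4, K), Y) = Mul(4, K, Y))
Function('L')(h, s) = Add(-11, Mul(-64, h)) (Function('L')(h, s) = Add(Add(55, -66), Mul(4, Mul(2, h), -8)) = Add(-11, Mul(-64, h)))
Pow(Add(Function('L')(32, -139), 27366), Rational(1, 2)) = Pow(Add(Add(-11, Mul(-64, 32)), 27366), Rational(1, 2)) = Pow(Add(Add(-11, -2048), 27366), Rational(1, 2)) = Pow(Add(-2059, 27366), Rational(1, 2)) = Pow(25307, Rational(1, 2))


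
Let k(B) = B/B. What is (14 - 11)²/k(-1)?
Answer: 9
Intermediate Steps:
k(B) = 1
(14 - 11)²/k(-1) = (14 - 11)²/1 = 3²*1 = 9*1 = 9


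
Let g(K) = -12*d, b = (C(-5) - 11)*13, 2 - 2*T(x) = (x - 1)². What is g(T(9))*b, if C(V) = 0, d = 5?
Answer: 8580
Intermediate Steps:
T(x) = 1 - (-1 + x)²/2 (T(x) = 1 - (x - 1)²/2 = 1 - (-1 + x)²/2)
b = -143 (b = (0 - 11)*13 = -11*13 = -143)
g(K) = -60 (g(K) = -12*5 = -60)
g(T(9))*b = -60*(-143) = 8580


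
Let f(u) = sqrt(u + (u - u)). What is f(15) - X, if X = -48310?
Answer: 48310 + sqrt(15) ≈ 48314.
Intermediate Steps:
f(u) = sqrt(u) (f(u) = sqrt(u + 0) = sqrt(u))
f(15) - X = sqrt(15) - 1*(-48310) = sqrt(15) + 48310 = 48310 + sqrt(15)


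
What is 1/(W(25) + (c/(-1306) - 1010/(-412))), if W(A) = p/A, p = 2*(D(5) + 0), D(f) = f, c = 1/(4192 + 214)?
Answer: 2963431540/8450095051 ≈ 0.35070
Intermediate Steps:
c = 1/4406 ≈ 0.00022696
p = 10 (p = 2*(5 + 0) = 2*5 = 10)
W(A) = 10/A
1/(W(25) + (c/(-1306) - 1010/(-412))) = 1/(10/25 + ((1/4406)/(-1306) - 1010/(-412))) = 1/(10*(1/25) + ((1/4406)*(-1/1306) - 1010*(-1/412))) = 1/(⅖ + (-1/5754236 + 505/206)) = 1/(⅖ + 1452944487/592686308) = 1/(8450095051/2963431540) = 2963431540/8450095051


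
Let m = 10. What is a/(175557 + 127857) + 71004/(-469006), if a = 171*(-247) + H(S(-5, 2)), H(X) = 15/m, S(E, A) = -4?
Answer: -13784103523/47434328828 ≈ -0.29059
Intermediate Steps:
H(X) = 3/2 (H(X) = 15/10 = 15*(⅒) = 3/2)
a = -84471/2 (a = 171*(-247) + 3/2 = -42237 + 3/2 = -84471/2 ≈ -42236.)
a/(175557 + 127857) + 71004/(-469006) = -84471/(2*(175557 + 127857)) + 71004/(-469006) = -84471/2/303414 + 71004*(-1/469006) = -84471/2*1/303414 - 35502/234503 = -28157/202276 - 35502/234503 = -13784103523/47434328828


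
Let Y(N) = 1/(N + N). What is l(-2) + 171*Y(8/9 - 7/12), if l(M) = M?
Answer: 3056/11 ≈ 277.82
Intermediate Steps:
Y(N) = 1/(2*N)
l(-2) + 171*Y(8/9 - 7/12) = -2 + 171*(1/(2*(8/9 - 7/12))) = -2 + 171*(1/(2*(11/36))) = -2 + 171*((½)*(36/11)) = -2 + 171*(18/11) = -2 + 3078/11 = 3056/11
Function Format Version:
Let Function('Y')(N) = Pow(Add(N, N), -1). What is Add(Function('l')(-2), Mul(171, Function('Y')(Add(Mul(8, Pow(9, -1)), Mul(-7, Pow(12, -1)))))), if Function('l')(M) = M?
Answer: Rational(3056, 11) ≈ 277.82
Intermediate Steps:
Function('Y')(N) = Mul(Rational(1, 2), Pow(N, -1)) (Function('Y')(N) = Pow(Mul(2, N), -1) = Mul(Rational(1, 2), Pow(N, -1)))
Add(Function('l')(-2), Mul(171, Function('Y')(Add(Mul(8, Pow(9, -1)), Mul(-7, Pow(12, -1)))))) = Add(-2, Mul(171, Mul(Rational(1, 2), Pow(Add(Mul(8, Pow(9, -1)), Mul(-7, Pow(12, -1))), -1)))) = Add(-2, Mul(171, Mul(Rational(1, 2), Pow(Add(Mul(8, Rational(1, 9)), Mul(-7, Rational(1, 12))), -1)))) = Add(-2, Mul(171, Mul(Rational(1, 2), Pow(Add(Rational(8, 9), Rational(-7, 12)), -1)))) = Add(-2, Mul(171, Mul(Rational(1, 2), Pow(Rational(11, 36), -1)))) = Add(-2, Mul(171, Mul(Rational(1, 2), Rational(36, 11)))) = Add(-2, Mul(171, Rational(18, 11))) = Add(-2, Rational(3078, 11)) = Rational(3056, 11)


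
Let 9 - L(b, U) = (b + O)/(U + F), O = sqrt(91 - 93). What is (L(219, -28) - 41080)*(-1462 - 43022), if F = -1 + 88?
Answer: 107802881472/59 + 44484*I*sqrt(2)/59 ≈ 1.8272e+9 + 1066.3*I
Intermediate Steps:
F = 87
O = I*sqrt(2) (O = sqrt(-2) = I*sqrt(2) ≈ 1.4142*I)
L(b, U) = 9 - (b + I*sqrt(2))/(87 + U) (L(b, U) = 9 - (b + I*sqrt(2))/(U + 87) = 9 - (b + I*sqrt(2))/(87 + U))
(L(219, -28) - 41080)*(-1462 - 43022) = ((783 - 1*219 + 9*(-28) - I*sqrt(2))/(87 - 28) - 41080)*(-1462 - 43022) = ((783 - 219 - 252 - I*sqrt(2))/59 - 41080)*(-44484) = ((312 - I*sqrt(2))/59 - 41080)*(-44484) = ((312/59 - I*sqrt(2)/59) - 41080)*(-44484) = (-2423408/59 - I*sqrt(2)/59)*(-44484) = 107802881472/59 + 44484*I*sqrt(2)/59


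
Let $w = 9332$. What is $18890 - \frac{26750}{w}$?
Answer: $\frac{88127365}{4666} \approx 18887.0$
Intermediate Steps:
$18890 - \frac{26750}{w} = 18890 - \frac{26750}{9332} = 18890 - 26750 \cdot \frac{1}{9332} = 18890 - \frac{13375}{4666} = \frac{88127365}{4666}$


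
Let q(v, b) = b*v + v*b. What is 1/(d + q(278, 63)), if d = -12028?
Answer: 1/23000 ≈ 4.3478e-5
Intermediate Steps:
q(v, b) = 2*b*v (q(v, b) = b*v + b*v = 2*b*v)
1/(d + q(278, 63)) = 1/(-12028 + 2*63*278) = 1/(-12028 + 35028) = 1/23000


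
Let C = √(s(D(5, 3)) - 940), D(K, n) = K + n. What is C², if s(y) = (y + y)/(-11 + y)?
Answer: -2836/3 ≈ -945.33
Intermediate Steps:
s(y) = 2*y/(-11 + y) (s(y) = (2*y)/(-11 + y) = 2*y/(-11 + y))
C = 2*I*√2127/3 (C = √(2*(5 + 3)/(-11 + (5 + 3)) - 940) = √(2*8/(-11 + 8) - 940) = √(2*8/(-3) - 940) = √(2*8*(-⅓) - 940) = √(-16/3 - 940) = √(-2836/3) = 2*I*√2127/3 ≈ 30.746*I)
C² = (2*I*√2127/3)² = -2836/3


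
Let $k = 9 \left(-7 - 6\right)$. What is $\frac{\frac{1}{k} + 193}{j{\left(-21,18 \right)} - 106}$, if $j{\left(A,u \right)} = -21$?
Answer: $- \frac{22580}{14859} \approx -1.5196$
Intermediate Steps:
$k = -117$ ($k = 9 \left(-13\right) = -117$)
$\frac{\frac{1}{k} + 193}{j{\left(-21,18 \right)} - 106} = \frac{\frac{1}{-117} + 193}{-21 - 106} = \frac{- \frac{1}{117} + 193}{-127} = \frac{22580}{117} \left(- \frac{1}{127}\right) = - \frac{22580}{14859}$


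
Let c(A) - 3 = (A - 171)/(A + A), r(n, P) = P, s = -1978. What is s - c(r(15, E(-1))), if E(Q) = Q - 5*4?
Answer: -13899/7 ≈ -1985.6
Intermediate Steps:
E(Q) = -20 + Q (E(Q) = Q - 20 = -20 + Q)
c(A) = 3 + (-171 + A)/(2*A) (c(A) = 3 + (A - 171)/(A + A) = 3 + (-171 + A)/((2*A)) = 3 + (-171 + A)*(1/(2*A)) = 3 + (-171 + A)/(2*A))
s - c(r(15, E(-1))) = -1978 - (-171 + 7*(-20 - 1))/(2*(-20 - 1)) = -1978 - (-171 + 7*(-21))/(2*(-21)) = -1978 - (-1)*(-171 - 147)/(2*21) = -1978 - (-1)*(-318)/(2*21) = -1978 - 1*53/7 = -1978 - 53/7 = -13899/7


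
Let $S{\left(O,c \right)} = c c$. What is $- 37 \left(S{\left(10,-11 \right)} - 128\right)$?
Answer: $259$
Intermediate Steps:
$S{\left(O,c \right)} = c^{2}$
$- 37 \left(S{\left(10,-11 \right)} - 128\right) = - 37 \left(\left(-11\right)^{2} - 128\right) = - 37 \left(121 - 128\right) = \left(-37\right) \left(-7\right) = 259$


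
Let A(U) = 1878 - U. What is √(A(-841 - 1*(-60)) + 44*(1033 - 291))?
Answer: 3*√3923 ≈ 187.90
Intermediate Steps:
√(A(-841 - 1*(-60)) + 44*(1033 - 291)) = √((1878 - (-841 - 1*(-60))) + 44*(1033 - 291)) = √((1878 - (-841 + 60)) + 44*742) = √((1878 - 1*(-781)) + 32648) = √((1878 + 781) + 32648) = √(2659 + 32648) = √35307 = 3*√3923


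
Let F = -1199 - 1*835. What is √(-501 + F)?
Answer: 13*I*√15 ≈ 50.349*I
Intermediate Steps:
F = -2034 (F = -1199 - 835 = -2034)
√(-501 + F) = √(-501 - 2034) = √(-2535) = 13*I*√15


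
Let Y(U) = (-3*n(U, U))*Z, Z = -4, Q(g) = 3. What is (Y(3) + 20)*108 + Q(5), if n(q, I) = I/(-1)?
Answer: -1725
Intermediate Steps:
n(q, I) = -I (n(q, I) = I*(-1) = -I)
Y(U) = -12*U (Y(U) = -(-3)*U*(-4) = (3*U)*(-4) = -12*U)
(Y(3) + 20)*108 + Q(5) = (-12*3 + 20)*108 + 3 = (-36 + 20)*108 + 3 = -16*108 + 3 = -1728 + 3 = -1725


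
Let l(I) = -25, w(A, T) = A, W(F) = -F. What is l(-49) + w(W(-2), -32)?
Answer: -23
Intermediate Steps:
l(-49) + w(W(-2), -32) = -25 - 1*(-2) = -25 + 2 = -23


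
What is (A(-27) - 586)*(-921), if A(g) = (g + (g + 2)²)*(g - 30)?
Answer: 31932912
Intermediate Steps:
A(g) = (-30 + g)*(g + (2 + g)²) (A(g) = (g + (2 + g)²)*(-30 + g) = (-30 + g)*(g + (2 + g)²))
(A(-27) - 586)*(-921) = ((-120 + (-27)³ - 146*(-27) - 25*(-27)²) - 586)*(-921) = ((-120 - 19683 + 3942 - 25*729) - 586)*(-921) = ((-120 - 19683 + 3942 - 18225) - 586)*(-921) = (-34086 - 586)*(-921) = -34672*(-921) = 31932912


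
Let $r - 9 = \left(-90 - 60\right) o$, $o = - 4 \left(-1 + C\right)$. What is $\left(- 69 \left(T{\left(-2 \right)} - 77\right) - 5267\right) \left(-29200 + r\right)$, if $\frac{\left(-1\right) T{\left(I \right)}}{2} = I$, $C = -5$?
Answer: $7541930$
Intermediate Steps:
$o = 24$ ($o = - 4 \left(-1 - 5\right) = \left(-4\right) \left(-6\right) = 24$)
$T{\left(I \right)} = - 2 I$
$r = -3591$ ($r = 9 + \left(-90 - 60\right) 24 = 9 - 3600 = -3591$)
$\left(- 69 \left(T{\left(-2 \right)} - 77\right) - 5267\right) \left(-29200 + r\right) = \left(- 69 \left(\left(-2\right) \left(-2\right) - 77\right) - 5267\right) \left(-29200 - 3591\right) = \left(- 69 \left(4 - 77\right) - 5267\right) \left(-32791\right) = \left(\left(-69\right) \left(-73\right) - 5267\right) \left(-32791\right) = \left(5037 - 5267\right) \left(-32791\right) = \left(-230\right) \left(-32791\right) = 7541930$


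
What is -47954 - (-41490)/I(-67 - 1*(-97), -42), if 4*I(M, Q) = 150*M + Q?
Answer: -35602162/743 ≈ -47917.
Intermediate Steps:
I(M, Q) = Q/4 + 75*M/2 (I(M, Q) = (150*M + Q)/4 = (Q + 150*M)/4 = Q/4 + 75*M/2)
-47954 - (-41490)/I(-67 - 1*(-97), -42) = -47954 - (-41490)/((1/4)*(-42) + 75*(-67 - 1*(-97))/2) = -47954 - (-41490)/(-21/2 + 75*(-67 + 97)/2) = -47954 - (-41490)/(-21/2 + (75/2)*30) = -47954 - (-41490)/(-21/2 + 1125) = -47954 - (-41490)/2229/2 = -47954 - (-41490)*2/2229 = -47954 - 1*(-27660/743) = -47954 + 27660/743 = -35602162/743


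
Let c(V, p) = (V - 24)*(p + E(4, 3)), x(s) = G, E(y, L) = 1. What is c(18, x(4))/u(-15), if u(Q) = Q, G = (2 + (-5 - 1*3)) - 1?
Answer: -12/5 ≈ -2.4000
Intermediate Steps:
G = -7 (G = (2 + (-5 - 3)) - 1 = (2 - 8) - 1 = -6 - 1 = -7)
x(s) = -7
c(V, p) = (1 + p)*(-24 + V) (c(V, p) = (V - 24)*(p + 1) = (-24 + V)*(1 + p) = (1 + p)*(-24 + V))
c(18, x(4))/u(-15) = (-24 + 18 - 24*(-7) + 18*(-7))/(-15) = (-24 + 18 + 168 - 126)*(-1/15) = 36*(-1/15) = -12/5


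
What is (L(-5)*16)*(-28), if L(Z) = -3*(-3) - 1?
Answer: -3584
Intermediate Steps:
L(Z) = 8 (L(Z) = 9 - 1 = 8)
(L(-5)*16)*(-28) = (8*16)*(-28) = 128*(-28) = -3584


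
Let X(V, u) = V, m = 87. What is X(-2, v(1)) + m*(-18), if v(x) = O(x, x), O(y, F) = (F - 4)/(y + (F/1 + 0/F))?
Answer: -1568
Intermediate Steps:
O(y, F) = (-4 + F)/(F + y) (O(y, F) = (-4 + F)/(y + (F*1 + 0)) = (-4 + F)/(y + (F + 0)) = (-4 + F)/(y + F) = (-4 + F)/(F + y))
v(x) = (-4 + x)/(2*x) (v(x) = (-4 + x)/(x + x) = (-4 + x)/((2*x)) = (1/(2*x))*(-4 + x) = (-4 + x)/(2*x))
X(-2, v(1)) + m*(-18) = -2 + 87*(-18) = -2 - 1566 = -1568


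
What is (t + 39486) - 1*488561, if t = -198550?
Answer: -647625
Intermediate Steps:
(t + 39486) - 1*488561 = (-198550 + 39486) - 1*488561 = -159064 - 488561 = -647625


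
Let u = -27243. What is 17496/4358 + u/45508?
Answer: 338741487/99161932 ≈ 3.4160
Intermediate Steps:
17496/4358 + u/45508 = 17496/4358 - 27243/45508 = 17496*(1/4358) - 27243*1/45508 = 8748/2179 - 27243/45508 = 338741487/99161932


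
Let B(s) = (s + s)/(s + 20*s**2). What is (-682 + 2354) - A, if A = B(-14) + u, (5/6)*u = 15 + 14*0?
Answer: 461468/279 ≈ 1654.0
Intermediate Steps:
B(s) = 2*s/(s + 20*s**2) (B(s) = (2*s)/(s + 20*s**2) = 2*s/(s + 20*s**2))
u = 18 (u = 6*(15 + 14*0)/5 = 6*(15 + 0)/5 = (6/5)*15 = 18)
A = 5020/279 (A = 2/(1 + 20*(-14)) + 18 = 2/(1 - 280) + 18 = 2/(-279) + 18 = 2*(-1/279) + 18 = -2/279 + 18 = 5020/279 ≈ 17.993)
(-682 + 2354) - A = (-682 + 2354) - 1*5020/279 = 1672 - 5020/279 = 461468/279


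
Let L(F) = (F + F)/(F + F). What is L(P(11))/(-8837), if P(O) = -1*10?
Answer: -1/8837 ≈ -0.00011316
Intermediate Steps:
P(O) = -10
L(F) = 1 (L(F) = (2*F)/((2*F)) = (2*F)*(1/(2*F)) = 1)
L(P(11))/(-8837) = 1/(-8837) = 1*(-1/8837) = -1/8837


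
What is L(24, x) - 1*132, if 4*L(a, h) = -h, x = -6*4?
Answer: -126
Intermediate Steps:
x = -24
L(a, h) = -h/4 (L(a, h) = (-h)/4 = -h/4)
L(24, x) - 1*132 = -¼*(-24) - 1*132 = 6 - 132 = -126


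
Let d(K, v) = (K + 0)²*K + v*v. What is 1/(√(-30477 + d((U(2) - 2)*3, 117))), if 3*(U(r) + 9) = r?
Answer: -I*√46579/46579 ≈ -0.0046335*I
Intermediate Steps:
U(r) = -9 + r/3
d(K, v) = K³ + v² (d(K, v) = K²*K + v² = K³ + v²)
1/(√(-30477 + d((U(2) - 2)*3, 117))) = 1/(√(-30477 + ((((-9 + (⅓)*2) - 2)*3)³ + 117²))) = 1/(√(-30477 + ((((-9 + ⅔) - 2)*3)³ + 13689))) = 1/(√(-30477 + (((-25/3 - 2)*3)³ + 13689))) = 1/(√(-30477 + ((-31/3*3)³ + 13689))) = 1/(√(-30477 + ((-31)³ + 13689))) = 1/(√(-30477 + (-29791 + 13689))) = 1/(√(-30477 - 16102)) = 1/(√(-46579)) = 1/(I*√46579) = -I*√46579/46579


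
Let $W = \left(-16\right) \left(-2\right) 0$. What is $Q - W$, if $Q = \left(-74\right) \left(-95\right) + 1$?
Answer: $7031$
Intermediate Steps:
$Q = 7031$ ($Q = 7030 + 1 = 7031$)
$W = 0$ ($W = 32 \cdot 0 = 0$)
$Q - W = 7031 - 0 = 7031 + 0 = 7031$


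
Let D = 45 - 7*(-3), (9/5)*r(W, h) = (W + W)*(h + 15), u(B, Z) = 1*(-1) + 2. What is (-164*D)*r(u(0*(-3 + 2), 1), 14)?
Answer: -1046320/3 ≈ -3.4877e+5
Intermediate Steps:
u(B, Z) = 1 (u(B, Z) = -1 + 2 = 1)
r(W, h) = 10*W*(15 + h)/9 (r(W, h) = 5*((W + W)*(h + 15))/9 = 5*((2*W)*(15 + h))/9 = 5*(2*W*(15 + h))/9 = 10*W*(15 + h)/9)
D = 66 (D = 45 + 21 = 66)
(-164*D)*r(u(0*(-3 + 2), 1), 14) = (-164*66)*((10/9)*1*(15 + 14)) = -36080*29/3 = -10824*290/9 = -1046320/3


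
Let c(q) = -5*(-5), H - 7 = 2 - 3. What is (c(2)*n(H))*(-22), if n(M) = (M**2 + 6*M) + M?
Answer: -42900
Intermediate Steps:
H = 6 (H = 7 + (2 - 3) = 7 - 1 = 6)
n(M) = M**2 + 7*M
c(q) = 25
(c(2)*n(H))*(-22) = (25*(6*(7 + 6)))*(-22) = (25*(6*13))*(-22) = (25*78)*(-22) = 1950*(-22) = -42900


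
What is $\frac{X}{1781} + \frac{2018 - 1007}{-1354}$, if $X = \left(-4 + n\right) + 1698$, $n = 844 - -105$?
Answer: $\frac{1778031}{2411474} \approx 0.73732$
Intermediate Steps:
$n = 949$ ($n = 844 + 105 = 949$)
$X = 2643$ ($X = \left(-4 + 949\right) + 1698 = 945 + 1698 = 2643$)
$\frac{X}{1781} + \frac{2018 - 1007}{-1354} = \frac{2643}{1781} + \frac{2018 - 1007}{-1354} = 2643 \cdot \frac{1}{1781} + \left(2018 - 1007\right) \left(- \frac{1}{1354}\right) = \frac{2643}{1781} + 1011 \left(- \frac{1}{1354}\right) = \frac{2643}{1781} - \frac{1011}{1354} = \frac{1778031}{2411474}$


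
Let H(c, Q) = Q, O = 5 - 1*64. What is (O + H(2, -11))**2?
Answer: 4900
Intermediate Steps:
O = -59 (O = 5 - 64 = -59)
(O + H(2, -11))**2 = (-59 - 11)**2 = (-70)**2 = 4900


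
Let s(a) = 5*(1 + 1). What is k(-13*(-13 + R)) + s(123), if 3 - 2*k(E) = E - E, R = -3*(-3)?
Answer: 23/2 ≈ 11.500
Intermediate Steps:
s(a) = 10 (s(a) = 5*2 = 10)
R = 9
k(E) = 3/2 (k(E) = 3/2 - (E - E)/2 = 3/2 - ½*0 = 3/2 + 0 = 3/2)
k(-13*(-13 + R)) + s(123) = 3/2 + 10 = 23/2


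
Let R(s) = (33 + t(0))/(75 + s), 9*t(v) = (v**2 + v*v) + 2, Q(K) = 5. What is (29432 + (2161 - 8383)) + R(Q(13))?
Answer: 16711499/720 ≈ 23210.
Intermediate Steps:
t(v) = 2/9 + 2*v**2/9 (t(v) = ((v**2 + v*v) + 2)/9 = ((v**2 + v**2) + 2)/9 = (2*v**2 + 2)/9 = (2 + 2*v**2)/9 = 2/9 + 2*v**2/9)
R(s) = 299/(9*(75 + s)) (R(s) = (33 + (2/9 + (2/9)*0**2))/(75 + s) = (33 + (2/9 + (2/9)*0))/(75 + s) = (33 + (2/9 + 0))/(75 + s) = (33 + 2/9)/(75 + s) = 299/(9*(75 + s)))
(29432 + (2161 - 8383)) + R(Q(13)) = (29432 + (2161 - 8383)) + 299/(9*(75 + 5)) = (29432 - 6222) + (299/9)/80 = 23210 + (299/9)*(1/80) = 23210 + 299/720 = 16711499/720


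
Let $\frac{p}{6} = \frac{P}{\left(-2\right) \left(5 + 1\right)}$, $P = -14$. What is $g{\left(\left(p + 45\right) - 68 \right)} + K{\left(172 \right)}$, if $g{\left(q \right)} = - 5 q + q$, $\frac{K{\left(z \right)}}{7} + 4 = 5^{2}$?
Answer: $211$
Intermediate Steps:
$p = 7$ ($p = 6 \left(- \frac{14}{\left(-2\right) \left(5 + 1\right)}\right) = 6 \left(- \frac{14}{\left(-2\right) 6}\right) = 6 \left(- \frac{14}{-12}\right) = 6 \left(\left(-14\right) \left(- \frac{1}{12}\right)\right) = 6 \cdot \frac{7}{6} = 7$)
$K{\left(z \right)} = 147$ ($K{\left(z \right)} = -28 + 7 \cdot 5^{2} = -28 + 7 \cdot 25 = -28 + 175 = 147$)
$g{\left(q \right)} = - 4 q$
$g{\left(\left(p + 45\right) - 68 \right)} + K{\left(172 \right)} = - 4 \left(\left(7 + 45\right) - 68\right) + 147 = - 4 \left(52 - 68\right) + 147 = \left(-4\right) \left(-16\right) + 147 = 64 + 147 = 211$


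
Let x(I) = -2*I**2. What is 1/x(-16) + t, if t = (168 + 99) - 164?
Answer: 52735/512 ≈ 103.00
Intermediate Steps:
t = 103 (t = 267 - 164 = 103)
1/x(-16) + t = 1/(-2*(-16)**2) + 103 = 1/(-2*256) + 103 = 1/(-512) + 103 = -1/512 + 103 = 52735/512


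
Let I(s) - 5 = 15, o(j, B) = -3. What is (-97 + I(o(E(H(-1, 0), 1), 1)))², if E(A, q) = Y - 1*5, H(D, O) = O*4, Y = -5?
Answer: 5929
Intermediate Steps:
H(D, O) = 4*O
E(A, q) = -10 (E(A, q) = -5 - 1*5 = -5 - 5 = -10)
I(s) = 20 (I(s) = 5 + 15 = 20)
(-97 + I(o(E(H(-1, 0), 1), 1)))² = (-97 + 20)² = (-77)² = 5929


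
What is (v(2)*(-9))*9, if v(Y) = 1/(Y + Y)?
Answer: -81/4 ≈ -20.250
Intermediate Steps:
v(Y) = 1/(2*Y)
(v(2)*(-9))*9 = (((1/2)/2)*(-9))*9 = (((1/2)*(1/2))*(-9))*9 = ((1/4)*(-9))*9 = -9/4*9 = -81/4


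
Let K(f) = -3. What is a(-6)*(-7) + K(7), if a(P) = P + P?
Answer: 81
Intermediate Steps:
a(P) = 2*P
a(-6)*(-7) + K(7) = (2*(-6))*(-7) - 3 = -12*(-7) - 3 = 84 - 3 = 81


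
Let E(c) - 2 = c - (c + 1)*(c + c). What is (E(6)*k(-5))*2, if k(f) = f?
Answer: 760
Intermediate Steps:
E(c) = 2 + c - 2*c*(1 + c) (E(c) = 2 + (c - (c + 1)*(c + c)) = 2 + (c - (1 + c)*2*c) = 2 + (c - 2*c*(1 + c)) = 2 + c - 2*c*(1 + c))
(E(6)*k(-5))*2 = ((2 - 1*6 - 2*6²)*(-5))*2 = ((2 - 6 - 2*36)*(-5))*2 = ((2 - 6 - 72)*(-5))*2 = -76*(-5)*2 = 380*2 = 760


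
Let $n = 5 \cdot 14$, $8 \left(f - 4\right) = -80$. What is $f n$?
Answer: $-420$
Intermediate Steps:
$f = -6$ ($f = 4 + \frac{1}{8} \left(-80\right) = 4 - 10 = -6$)
$n = 70$
$f n = \left(-6\right) 70 = -420$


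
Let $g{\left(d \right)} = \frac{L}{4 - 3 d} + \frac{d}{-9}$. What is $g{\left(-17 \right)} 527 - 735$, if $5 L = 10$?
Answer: $\frac{138406}{495} \approx 279.61$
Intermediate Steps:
$L = 2$ ($L = \frac{1}{5} \cdot 10 = 2$)
$g{\left(d \right)} = \frac{2}{4 - 3 d} - \frac{d}{9}$ ($g{\left(d \right)} = \frac{2}{4 - 3 d} + \frac{d}{-9} = \frac{2}{4 - 3 d} + d \left(- \frac{1}{9}\right) = \frac{2}{4 - 3 d} - \frac{d}{9}$)
$g{\left(-17 \right)} 527 - 735 = \frac{-18 - 3 \left(-17\right)^{2} + 4 \left(-17\right)}{9 \left(-4 + 3 \left(-17\right)\right)} 527 - 735 = \frac{-18 - 867 - 68}{9 \left(-4 - 51\right)} 527 - 735 = \frac{-18 - 867 - 68}{9 \left(-55\right)} 527 - 735 = \frac{1}{9} \left(- \frac{1}{55}\right) \left(-953\right) 527 - 735 = \frac{953}{495} \cdot 527 - 735 = \frac{502231}{495} - 735 = \frac{138406}{495}$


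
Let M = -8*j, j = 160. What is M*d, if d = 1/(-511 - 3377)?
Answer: 80/243 ≈ 0.32922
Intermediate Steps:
M = -1280 (M = -8*160 = -1280)
d = -1/3888 (d = 1/(-3888) = -1/3888 ≈ -0.00025720)
M*d = -1280*(-1/3888) = 80/243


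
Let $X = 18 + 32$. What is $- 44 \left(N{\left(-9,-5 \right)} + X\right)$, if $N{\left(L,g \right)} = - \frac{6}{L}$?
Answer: $- \frac{6688}{3} \approx -2229.3$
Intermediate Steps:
$X = 50$
$- 44 \left(N{\left(-9,-5 \right)} + X\right) = - 44 \left(- \frac{6}{-9} + 50\right) = - 44 \left(\left(-6\right) \left(- \frac{1}{9}\right) + 50\right) = - 44 \left(\frac{2}{3} + 50\right) = \left(-44\right) \frac{152}{3} = - \frac{6688}{3}$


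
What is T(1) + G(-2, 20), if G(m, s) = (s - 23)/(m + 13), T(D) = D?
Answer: 8/11 ≈ 0.72727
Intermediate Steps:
G(m, s) = (-23 + s)/(13 + m)
T(1) + G(-2, 20) = 1 + (-23 + 20)/(13 - 2) = 1 - 3/11 = 8/11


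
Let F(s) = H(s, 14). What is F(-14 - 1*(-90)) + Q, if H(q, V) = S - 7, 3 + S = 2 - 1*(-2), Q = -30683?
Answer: -30689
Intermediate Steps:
S = 1 (S = -3 + (2 - 1*(-2)) = -3 + (2 + 2) = -3 + 4 = 1)
H(q, V) = -6 (H(q, V) = 1 - 7 = -6)
F(s) = -6
F(-14 - 1*(-90)) + Q = -6 - 30683 = -30689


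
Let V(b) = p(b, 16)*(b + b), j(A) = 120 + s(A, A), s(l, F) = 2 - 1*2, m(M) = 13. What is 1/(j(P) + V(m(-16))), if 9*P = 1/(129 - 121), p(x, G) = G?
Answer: 1/536 ≈ 0.0018657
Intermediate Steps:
s(l, F) = 0 (s(l, F) = 2 - 2 = 0)
P = 1/72 (P = 1/(9*(129 - 121)) = (⅑)/8 = (⅑)*(⅛) = 1/72 ≈ 0.013889)
j(A) = 120 (j(A) = 120 + 0 = 120)
V(b) = 32*b (V(b) = 16*(b + b) = 16*(2*b) = 32*b)
1/(j(P) + V(m(-16))) = 1/(120 + 32*13) = 1/(120 + 416) = 1/536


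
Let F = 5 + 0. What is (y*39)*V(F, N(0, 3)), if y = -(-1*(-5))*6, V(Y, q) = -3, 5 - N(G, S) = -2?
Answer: 3510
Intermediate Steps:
N(G, S) = 7 (N(G, S) = 5 - 1*(-2) = 5 + 2 = 7)
F = 5
y = -30 (y = -5*6 = -1*30 = -30)
(y*39)*V(F, N(0, 3)) = -30*39*(-3) = -1170*(-3) = 3510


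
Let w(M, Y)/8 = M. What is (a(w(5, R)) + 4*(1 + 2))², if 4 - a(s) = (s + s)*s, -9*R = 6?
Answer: 10137856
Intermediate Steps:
R = -⅔ (R = -⅑*6 = -⅔ ≈ -0.66667)
w(M, Y) = 8*M
a(s) = 4 - 2*s² (a(s) = 4 - (s + s)*s = 4 - 2*s*s = 4 - 2*s²)
(a(w(5, R)) + 4*(1 + 2))² = ((4 - 2*(8*5)²) + 4*(1 + 2))² = ((4 - 2*40²) + 4*3)² = ((4 - 2*1600) + 12)² = ((4 - 3200) + 12)² = (-3196 + 12)² = (-3184)² = 10137856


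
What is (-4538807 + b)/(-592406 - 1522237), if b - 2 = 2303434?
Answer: 2235371/2114643 ≈ 1.0571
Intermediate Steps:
b = 2303436 (b = 2 + 2303434 = 2303436)
(-4538807 + b)/(-592406 - 1522237) = (-4538807 + 2303436)/(-592406 - 1522237) = -2235371/(-2114643) = -2235371*(-1/2114643) = 2235371/2114643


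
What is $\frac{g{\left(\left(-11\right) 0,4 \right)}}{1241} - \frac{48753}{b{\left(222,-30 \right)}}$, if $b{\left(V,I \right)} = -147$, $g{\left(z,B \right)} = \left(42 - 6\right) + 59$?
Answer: $\frac{20172146}{60809} \approx 331.73$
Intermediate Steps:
$g{\left(z,B \right)} = 95$ ($g{\left(z,B \right)} = 36 + 59 = 95$)
$\frac{g{\left(\left(-11\right) 0,4 \right)}}{1241} - \frac{48753}{b{\left(222,-30 \right)}} = \frac{95}{1241} - \frac{48753}{-147} = 95 \cdot \frac{1}{1241} - - \frac{16251}{49} = \frac{95}{1241} + \frac{16251}{49} = \frac{20172146}{60809}$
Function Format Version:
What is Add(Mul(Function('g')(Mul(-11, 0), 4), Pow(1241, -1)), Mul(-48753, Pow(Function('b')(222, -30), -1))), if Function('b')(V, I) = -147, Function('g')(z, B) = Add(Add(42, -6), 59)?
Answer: Rational(20172146, 60809) ≈ 331.73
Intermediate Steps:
Function('g')(z, B) = 95 (Function('g')(z, B) = Add(36, 59) = 95)
Add(Mul(Function('g')(Mul(-11, 0), 4), Pow(1241, -1)), Mul(-48753, Pow(Function('b')(222, -30), -1))) = Add(Mul(95, Pow(1241, -1)), Mul(-48753, Pow(-147, -1))) = Add(Mul(95, Rational(1, 1241)), Mul(-48753, Rational(-1, 147))) = Add(Rational(95, 1241), Rational(16251, 49)) = Rational(20172146, 60809)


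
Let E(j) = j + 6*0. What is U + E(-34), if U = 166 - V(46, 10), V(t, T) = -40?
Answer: 172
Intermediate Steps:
E(j) = j (E(j) = j + 0 = j)
U = 206 (U = 166 - 1*(-40) = 166 + 40 = 206)
U + E(-34) = 206 - 34 = 172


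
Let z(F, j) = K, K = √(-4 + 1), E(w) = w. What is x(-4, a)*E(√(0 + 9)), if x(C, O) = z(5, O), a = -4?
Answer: 3*I*√3 ≈ 5.1962*I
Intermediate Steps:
K = I*√3 (K = √(-3) = I*√3 ≈ 1.732*I)
z(F, j) = I*√3
x(C, O) = I*√3
x(-4, a)*E(√(0 + 9)) = (I*√3)*√(0 + 9) = (I*√3)*√9 = (I*√3)*3 = 3*I*√3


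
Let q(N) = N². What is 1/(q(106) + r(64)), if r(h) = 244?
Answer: 1/11480 ≈ 8.7108e-5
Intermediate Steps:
1/(q(106) + r(64)) = 1/(106² + 244) = 1/(11236 + 244) = 1/11480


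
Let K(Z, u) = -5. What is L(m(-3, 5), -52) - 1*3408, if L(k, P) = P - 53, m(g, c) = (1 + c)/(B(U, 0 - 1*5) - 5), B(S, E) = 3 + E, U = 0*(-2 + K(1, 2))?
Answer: -3513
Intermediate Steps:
U = 0 (U = 0*(-2 - 5) = 0*(-7) = 0)
m(g, c) = -1/7 - c/7 (m(g, c) = (1 + c)/((3 + (0 - 1*5)) - 5) = (1 + c)/((3 + (0 - 5)) - 5) = (1 + c)/((3 - 5) - 5) = (1 + c)/(-2 - 5) = (1 + c)/(-7) = (1 + c)*(-1/7) = -1/7 - c/7)
L(k, P) = -53 + P
L(m(-3, 5), -52) - 1*3408 = (-53 - 52) - 1*3408 = -105 - 3408 = -3513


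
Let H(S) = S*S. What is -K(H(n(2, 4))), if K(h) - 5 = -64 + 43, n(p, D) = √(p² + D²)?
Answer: 16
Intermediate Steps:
n(p, D) = √(D² + p²)
H(S) = S²
K(h) = -16 (K(h) = 5 + (-64 + 43) = 5 - 21 = -16)
-K(H(n(2, 4))) = -1*(-16) = 16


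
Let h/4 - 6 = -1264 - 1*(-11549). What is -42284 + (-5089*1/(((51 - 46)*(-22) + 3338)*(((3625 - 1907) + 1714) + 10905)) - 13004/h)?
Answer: -20138573268716119/476265792276 ≈ -42284.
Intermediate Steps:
h = 41164 (h = 24 + 4*(-1264 - 1*(-11549)) = 24 + 4*(-1264 + 11549) = 24 + 4*10285 = 24 + 41140 = 41164)
-42284 + (-5089*1/(((51 - 46)*(-22) + 3338)*(((3625 - 1907) + 1714) + 10905)) - 13004/h) = -42284 + (-5089*1/(((51 - 46)*(-22) + 3338)*(((3625 - 1907) + 1714) + 10905)) - 13004/41164) = -42284 + (-5089*1/((5*(-22) + 3338)*((1718 + 1714) + 10905)) - 13004*1/41164) = -42284 + (-5089*1/((-110 + 3338)*(3432 + 10905)) - 3251/10291) = -42284 + (-5089/(14337*3228) - 3251/10291) = -42284 + (-5089/46279836 - 3251/10291) = -42284 - 150508117735/476265792276 = -20138573268716119/476265792276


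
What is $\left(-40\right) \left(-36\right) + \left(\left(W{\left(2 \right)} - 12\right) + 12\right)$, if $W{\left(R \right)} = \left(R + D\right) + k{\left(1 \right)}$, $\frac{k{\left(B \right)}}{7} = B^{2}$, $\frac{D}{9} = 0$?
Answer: $1449$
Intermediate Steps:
$D = 0$ ($D = 9 \cdot 0 = 0$)
$k{\left(B \right)} = 7 B^{2}$
$W{\left(R \right)} = 7 + R$ ($W{\left(R \right)} = \left(R + 0\right) + 7 \cdot 1^{2} = R + 7 \cdot 1 = R + 7 = 7 + R$)
$\left(-40\right) \left(-36\right) + \left(\left(W{\left(2 \right)} - 12\right) + 12\right) = \left(-40\right) \left(-36\right) + \left(\left(\left(7 + 2\right) - 12\right) + 12\right) = 1440 + \left(\left(9 - 12\right) + 12\right) = 1440 + \left(-3 + 12\right) = 1440 + 9 = 1449$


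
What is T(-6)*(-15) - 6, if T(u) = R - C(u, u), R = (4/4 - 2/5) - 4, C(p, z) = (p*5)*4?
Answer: -1755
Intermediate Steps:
C(p, z) = 20*p (C(p, z) = (5*p)*4 = 20*p)
R = -17/5 (R = (4*(¼) - 2*⅕) - 4 = (1 - ⅖) - 4 = ⅗ - 4 = -17/5 ≈ -3.4000)
T(u) = -17/5 - 20*u
T(-6)*(-15) - 6 = (-17/5 - 20*(-6))*(-15) - 6 = (-17/5 + 120)*(-15) - 6 = (583/5)*(-15) - 6 = -1749 - 6 = -1755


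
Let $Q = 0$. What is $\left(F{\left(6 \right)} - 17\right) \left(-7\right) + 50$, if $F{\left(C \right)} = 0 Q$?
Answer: $169$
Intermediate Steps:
$F{\left(C \right)} = 0$ ($F{\left(C \right)} = 0 \cdot 0 = 0$)
$\left(F{\left(6 \right)} - 17\right) \left(-7\right) + 50 = \left(0 - 17\right) \left(-7\right) + 50 = \left(-17\right) \left(-7\right) + 50 = 119 + 50 = 169$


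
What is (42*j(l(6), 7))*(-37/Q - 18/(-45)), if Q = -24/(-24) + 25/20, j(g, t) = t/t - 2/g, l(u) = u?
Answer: -20216/45 ≈ -449.24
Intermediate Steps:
j(g, t) = 1 - 2/g
Q = 9/4 (Q = -24*(-1/24) + 25*(1/20) = 1 + 5/4 = 9/4 ≈ 2.2500)
(42*j(l(6), 7))*(-37/Q - 18/(-45)) = (42*((-2 + 6)/6))*(-37/9/4 - 18/(-45)) = (42*((⅙)*4))*(-37*4/9 - 18*(-1/45)) = (42*(⅔))*(-148/9 + ⅖) = 28*(-722/45) = -20216/45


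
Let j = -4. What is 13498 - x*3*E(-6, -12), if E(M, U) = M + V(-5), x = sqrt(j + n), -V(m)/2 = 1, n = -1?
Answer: 13498 + 24*I*sqrt(5) ≈ 13498.0 + 53.666*I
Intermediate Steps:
V(m) = -2 (V(m) = -2*1 = -2)
x = I*sqrt(5) (x = sqrt(-4 - 1) = sqrt(-5) = I*sqrt(5) ≈ 2.2361*I)
E(M, U) = -2 + M (E(M, U) = M - 2 = -2 + M)
13498 - x*3*E(-6, -12) = 13498 - (I*sqrt(5))*3*(-2 - 6) = 13498 - 3*I*sqrt(5)*(-8) = 13498 - (-24)*I*sqrt(5) = 13498 + 24*I*sqrt(5)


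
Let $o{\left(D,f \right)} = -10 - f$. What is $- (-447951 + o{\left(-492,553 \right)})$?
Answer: $448514$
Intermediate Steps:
$- (-447951 + o{\left(-492,553 \right)}) = - (-447951 - 563) = \left(-1\right) \left(-448514\right) = 448514$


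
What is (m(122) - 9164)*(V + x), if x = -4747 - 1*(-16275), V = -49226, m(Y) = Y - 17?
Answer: 341506182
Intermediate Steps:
m(Y) = -17 + Y
x = 11528 (x = -4747 + 16275 = 11528)
(m(122) - 9164)*(V + x) = ((-17 + 122) - 9164)*(-49226 + 11528) = (105 - 9164)*(-37698) = -9059*(-37698) = 341506182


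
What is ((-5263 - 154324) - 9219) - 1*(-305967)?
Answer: 137161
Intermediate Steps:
((-5263 - 154324) - 9219) - 1*(-305967) = (-159587 - 9219) + 305967 = -168806 + 305967 = 137161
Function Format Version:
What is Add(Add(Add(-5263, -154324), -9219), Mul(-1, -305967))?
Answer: 137161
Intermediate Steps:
Add(Add(Add(-5263, -154324), -9219), Mul(-1, -305967)) = Add(Add(-159587, -9219), 305967) = Add(-168806, 305967) = 137161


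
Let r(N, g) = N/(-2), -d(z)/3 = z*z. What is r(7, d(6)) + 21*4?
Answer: 161/2 ≈ 80.500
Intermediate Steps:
d(z) = -3*z² (d(z) = -3*z*z = -3*z²)
r(N, g) = -N/2 (r(N, g) = N*(-½) = -N/2)
r(7, d(6)) + 21*4 = -½*7 + 21*4 = -7/2 + 84 = 161/2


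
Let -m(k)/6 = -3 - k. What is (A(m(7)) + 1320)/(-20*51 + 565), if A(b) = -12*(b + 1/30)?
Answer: -2998/2275 ≈ -1.3178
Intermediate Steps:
m(k) = 18 + 6*k (m(k) = -6*(-3 - k) = 18 + 6*k)
A(b) = -2/5 - 12*b (A(b) = -12*(b + 1/30) = -12*(1/30 + b) = -2/5 - 12*b)
(A(m(7)) + 1320)/(-20*51 + 565) = ((-2/5 - 12*(18 + 6*7)) + 1320)/(-20*51 + 565) = ((-2/5 - 12*(18 + 42)) + 1320)/(-1020 + 565) = ((-2/5 - 12*60) + 1320)/(-455) = ((-2/5 - 720) + 1320)*(-1/455) = (-3602/5 + 1320)*(-1/455) = (2998/5)*(-1/455) = -2998/2275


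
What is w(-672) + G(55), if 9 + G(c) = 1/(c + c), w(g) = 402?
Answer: 43231/110 ≈ 393.01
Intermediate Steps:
G(c) = -9 + 1/(2*c) (G(c) = -9 + 1/(c + c) = -9 + 1/(2*c))
w(-672) + G(55) = 402 + (-9 + (½)/55) = 402 + (-9 + (½)*(1/55)) = 402 + (-9 + 1/110) = 402 - 989/110 = 43231/110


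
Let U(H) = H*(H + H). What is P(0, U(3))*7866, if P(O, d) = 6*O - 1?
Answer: -7866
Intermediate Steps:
U(H) = 2*H² (U(H) = H*(2*H) = 2*H²)
P(O, d) = -1 + 6*O
P(0, U(3))*7866 = (-1 + 6*0)*7866 = (-1 + 0)*7866 = -1*7866 = -7866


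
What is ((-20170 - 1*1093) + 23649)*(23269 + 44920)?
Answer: 162698954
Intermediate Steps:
((-20170 - 1*1093) + 23649)*(23269 + 44920) = ((-20170 - 1093) + 23649)*68189 = (-21263 + 23649)*68189 = 2386*68189 = 162698954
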